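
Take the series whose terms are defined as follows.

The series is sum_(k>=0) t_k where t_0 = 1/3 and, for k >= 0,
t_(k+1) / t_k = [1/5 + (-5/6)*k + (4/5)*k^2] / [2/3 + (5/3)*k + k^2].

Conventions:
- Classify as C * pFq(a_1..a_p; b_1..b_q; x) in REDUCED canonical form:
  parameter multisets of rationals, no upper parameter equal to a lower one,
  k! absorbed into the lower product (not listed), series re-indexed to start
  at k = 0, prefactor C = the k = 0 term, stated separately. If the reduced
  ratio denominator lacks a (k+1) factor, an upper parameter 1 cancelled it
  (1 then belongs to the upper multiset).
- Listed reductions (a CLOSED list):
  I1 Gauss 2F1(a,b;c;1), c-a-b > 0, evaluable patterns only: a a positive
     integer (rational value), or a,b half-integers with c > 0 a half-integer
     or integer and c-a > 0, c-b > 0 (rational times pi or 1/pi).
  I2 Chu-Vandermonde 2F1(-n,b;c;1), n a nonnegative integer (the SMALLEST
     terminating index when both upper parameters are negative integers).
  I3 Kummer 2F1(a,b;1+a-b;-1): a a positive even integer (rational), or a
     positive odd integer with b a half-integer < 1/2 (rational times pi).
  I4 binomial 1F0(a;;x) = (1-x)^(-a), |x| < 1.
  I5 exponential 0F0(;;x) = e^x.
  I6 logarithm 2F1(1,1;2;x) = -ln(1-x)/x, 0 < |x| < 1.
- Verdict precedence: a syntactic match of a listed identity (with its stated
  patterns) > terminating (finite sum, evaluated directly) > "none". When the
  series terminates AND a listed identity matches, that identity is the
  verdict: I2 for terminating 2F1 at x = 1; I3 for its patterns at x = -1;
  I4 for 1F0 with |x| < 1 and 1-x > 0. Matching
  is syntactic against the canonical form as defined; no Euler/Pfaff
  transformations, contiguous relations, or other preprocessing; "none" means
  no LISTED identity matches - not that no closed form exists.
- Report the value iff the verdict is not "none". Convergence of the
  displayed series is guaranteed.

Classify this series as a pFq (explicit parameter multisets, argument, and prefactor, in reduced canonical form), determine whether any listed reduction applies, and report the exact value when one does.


Canonical form: C = 1/3 times 2F1 with upper {-2/3, -3/8}, lower {2/3}, x = 4/5. Verdict: none. Every listed pattern misses the 2F1 form at 4/5, upper {-2/3, -3/8}.

The tell: t_0 being 1/3, roots of the ratio polynomials (prefactor 1/3) are the negated parameters.
Adjacent-term ratio: r(k) = (4/5) * (k-2/3) (k-3/8) / [(k+2/3) (k+1)] ; factor over Q: parameters, x = (4/5), and C = 1/3.


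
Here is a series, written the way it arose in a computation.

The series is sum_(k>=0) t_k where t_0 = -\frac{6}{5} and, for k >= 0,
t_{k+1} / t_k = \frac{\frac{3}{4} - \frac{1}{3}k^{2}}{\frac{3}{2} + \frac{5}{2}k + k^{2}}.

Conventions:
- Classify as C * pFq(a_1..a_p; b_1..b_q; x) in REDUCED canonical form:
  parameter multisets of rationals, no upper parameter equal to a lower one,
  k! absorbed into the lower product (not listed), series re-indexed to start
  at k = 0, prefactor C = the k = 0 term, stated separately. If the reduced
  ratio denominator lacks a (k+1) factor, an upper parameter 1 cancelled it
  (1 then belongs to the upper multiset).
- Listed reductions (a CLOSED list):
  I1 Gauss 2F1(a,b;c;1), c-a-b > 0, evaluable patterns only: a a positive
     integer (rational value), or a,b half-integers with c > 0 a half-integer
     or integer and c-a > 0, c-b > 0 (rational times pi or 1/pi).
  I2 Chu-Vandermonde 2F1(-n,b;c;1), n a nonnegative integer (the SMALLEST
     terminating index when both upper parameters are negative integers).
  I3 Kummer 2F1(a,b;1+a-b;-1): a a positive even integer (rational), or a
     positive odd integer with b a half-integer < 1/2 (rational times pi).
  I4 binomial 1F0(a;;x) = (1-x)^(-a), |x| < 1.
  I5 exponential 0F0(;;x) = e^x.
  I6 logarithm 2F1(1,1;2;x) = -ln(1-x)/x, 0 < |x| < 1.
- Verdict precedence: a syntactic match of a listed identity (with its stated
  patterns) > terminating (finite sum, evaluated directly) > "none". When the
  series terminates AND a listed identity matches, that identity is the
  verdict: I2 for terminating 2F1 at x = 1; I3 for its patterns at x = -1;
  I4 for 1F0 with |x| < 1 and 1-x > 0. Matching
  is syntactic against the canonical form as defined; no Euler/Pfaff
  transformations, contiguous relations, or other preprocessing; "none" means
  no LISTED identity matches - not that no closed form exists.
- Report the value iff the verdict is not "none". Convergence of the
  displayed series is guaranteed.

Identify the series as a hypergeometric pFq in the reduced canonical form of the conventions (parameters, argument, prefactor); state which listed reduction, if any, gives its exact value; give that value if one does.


This is -\frac{6}{5} * 1F0(-\frac{3}{2}; -; -\frac{1}{3}) in reduced canonical form. Verdict at x = -\frac{1}{3}: the I4 binomial reduction matches (the 1F0 binomial series: exponent 3/2, x = -\frac{1}{3}). Exact value: \left(-\frac{6}{5}\right) \cdot \left(\frac{4}{3}\right)^{\frac{3}{2}}.

Key step: with t_0 = -\frac{6}{5}, the expanded ratio factors over Q; C = -6/5, roots give parameters.
Term ratio: r(k) = -\frac{1}{3} * (k-\frac{3}{2}) / [(k+1)] - rational in k. x = -\frac{1}{3}; t_0 = -\frac{6}{5}; negate the roots.


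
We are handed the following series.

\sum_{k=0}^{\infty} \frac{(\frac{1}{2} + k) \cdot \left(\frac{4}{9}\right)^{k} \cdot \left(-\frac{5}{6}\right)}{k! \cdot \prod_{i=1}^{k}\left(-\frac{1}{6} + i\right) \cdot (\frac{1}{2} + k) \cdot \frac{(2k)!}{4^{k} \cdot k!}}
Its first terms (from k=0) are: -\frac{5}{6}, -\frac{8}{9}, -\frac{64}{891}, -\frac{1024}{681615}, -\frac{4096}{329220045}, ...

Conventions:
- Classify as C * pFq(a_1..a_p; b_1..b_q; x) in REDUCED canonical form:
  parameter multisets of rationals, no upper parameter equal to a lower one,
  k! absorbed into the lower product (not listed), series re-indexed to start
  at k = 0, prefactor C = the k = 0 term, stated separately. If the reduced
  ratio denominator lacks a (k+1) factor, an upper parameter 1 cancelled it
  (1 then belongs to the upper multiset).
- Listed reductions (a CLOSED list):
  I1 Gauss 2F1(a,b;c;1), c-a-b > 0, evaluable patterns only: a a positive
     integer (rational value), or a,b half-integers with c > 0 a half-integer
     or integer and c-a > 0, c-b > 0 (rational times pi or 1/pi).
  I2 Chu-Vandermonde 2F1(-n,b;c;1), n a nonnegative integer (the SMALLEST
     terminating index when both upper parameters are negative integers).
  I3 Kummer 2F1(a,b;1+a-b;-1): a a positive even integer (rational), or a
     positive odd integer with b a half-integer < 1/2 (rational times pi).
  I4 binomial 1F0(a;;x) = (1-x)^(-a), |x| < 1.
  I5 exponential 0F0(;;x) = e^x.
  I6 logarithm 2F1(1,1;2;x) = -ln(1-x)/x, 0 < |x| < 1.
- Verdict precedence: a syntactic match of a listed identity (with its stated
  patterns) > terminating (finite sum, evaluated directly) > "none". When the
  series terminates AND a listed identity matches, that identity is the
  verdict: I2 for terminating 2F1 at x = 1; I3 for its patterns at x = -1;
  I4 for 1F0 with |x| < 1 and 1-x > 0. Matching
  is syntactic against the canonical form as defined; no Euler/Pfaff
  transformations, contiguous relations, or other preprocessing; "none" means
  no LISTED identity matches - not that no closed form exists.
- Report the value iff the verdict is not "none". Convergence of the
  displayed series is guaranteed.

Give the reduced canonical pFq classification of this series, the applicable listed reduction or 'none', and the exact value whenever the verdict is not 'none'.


The series (x = \frac{4}{9}) is 0F2: upper {-}, lower {\frac{1}{2}, \frac{5}{6}}, prefactor -\frac{5}{6}. Verdict: none here - no I1-I6 shape fits x = \frac{4}{9} with lower {\frac{1}{2}, \frac{5}{6}}.

First insight: t_0 = -\frac{5}{6} here, and striking the common factor k + 1/2 reduces the term (C = -5/6).
Ratio: r(k) = \frac{4}{9} * 1 / [(k+\frac{1}{2}) (k+\frac{5}{6}) (k+1)] - poly over poly, x = \frac{4}{9} from leading terms; C = -\frac{5}{6} at k = 0.


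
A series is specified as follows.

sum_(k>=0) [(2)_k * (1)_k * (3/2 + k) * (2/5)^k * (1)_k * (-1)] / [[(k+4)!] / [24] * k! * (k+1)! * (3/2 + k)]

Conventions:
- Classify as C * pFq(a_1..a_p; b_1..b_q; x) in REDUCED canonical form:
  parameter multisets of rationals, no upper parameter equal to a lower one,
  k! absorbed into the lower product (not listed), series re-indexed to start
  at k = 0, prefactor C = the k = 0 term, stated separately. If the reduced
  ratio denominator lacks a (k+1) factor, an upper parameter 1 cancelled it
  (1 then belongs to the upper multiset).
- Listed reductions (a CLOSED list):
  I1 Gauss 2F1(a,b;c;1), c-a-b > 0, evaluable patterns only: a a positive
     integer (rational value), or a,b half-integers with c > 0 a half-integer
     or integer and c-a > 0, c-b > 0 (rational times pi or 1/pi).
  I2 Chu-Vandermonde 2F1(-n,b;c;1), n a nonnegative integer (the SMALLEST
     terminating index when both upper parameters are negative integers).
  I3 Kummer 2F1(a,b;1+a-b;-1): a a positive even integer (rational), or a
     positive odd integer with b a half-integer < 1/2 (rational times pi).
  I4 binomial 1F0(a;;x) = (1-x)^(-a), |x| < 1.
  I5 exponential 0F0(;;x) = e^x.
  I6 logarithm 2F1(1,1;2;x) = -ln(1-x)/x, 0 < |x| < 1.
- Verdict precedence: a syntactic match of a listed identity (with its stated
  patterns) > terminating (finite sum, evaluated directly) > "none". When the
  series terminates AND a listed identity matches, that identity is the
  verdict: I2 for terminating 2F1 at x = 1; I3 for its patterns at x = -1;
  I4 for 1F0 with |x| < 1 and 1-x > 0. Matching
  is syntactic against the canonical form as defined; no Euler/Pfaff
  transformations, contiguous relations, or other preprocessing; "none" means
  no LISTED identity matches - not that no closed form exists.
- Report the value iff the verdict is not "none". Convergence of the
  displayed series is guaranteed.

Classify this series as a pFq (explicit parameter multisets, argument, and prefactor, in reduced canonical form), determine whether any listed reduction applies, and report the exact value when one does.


The series (x = 2/5) is 2F1: upper {1, 1}, lower {5}, prefactor -1. Verdict: none - this 2F1 at x = 2/5 matches no listed pattern, and upper {1, 1} holds no stopper.

Key observation: t_0 being -1, the parameter 2 appears in both the upper and lower lists and cancels (alongside the other common factor).
Consecutive-term ratio: r(k) = (2/5) * (k+1) (k+1) / [(k+5) (k+1)] ; factor over Q: parameters, x = (2/5), and C = -1.


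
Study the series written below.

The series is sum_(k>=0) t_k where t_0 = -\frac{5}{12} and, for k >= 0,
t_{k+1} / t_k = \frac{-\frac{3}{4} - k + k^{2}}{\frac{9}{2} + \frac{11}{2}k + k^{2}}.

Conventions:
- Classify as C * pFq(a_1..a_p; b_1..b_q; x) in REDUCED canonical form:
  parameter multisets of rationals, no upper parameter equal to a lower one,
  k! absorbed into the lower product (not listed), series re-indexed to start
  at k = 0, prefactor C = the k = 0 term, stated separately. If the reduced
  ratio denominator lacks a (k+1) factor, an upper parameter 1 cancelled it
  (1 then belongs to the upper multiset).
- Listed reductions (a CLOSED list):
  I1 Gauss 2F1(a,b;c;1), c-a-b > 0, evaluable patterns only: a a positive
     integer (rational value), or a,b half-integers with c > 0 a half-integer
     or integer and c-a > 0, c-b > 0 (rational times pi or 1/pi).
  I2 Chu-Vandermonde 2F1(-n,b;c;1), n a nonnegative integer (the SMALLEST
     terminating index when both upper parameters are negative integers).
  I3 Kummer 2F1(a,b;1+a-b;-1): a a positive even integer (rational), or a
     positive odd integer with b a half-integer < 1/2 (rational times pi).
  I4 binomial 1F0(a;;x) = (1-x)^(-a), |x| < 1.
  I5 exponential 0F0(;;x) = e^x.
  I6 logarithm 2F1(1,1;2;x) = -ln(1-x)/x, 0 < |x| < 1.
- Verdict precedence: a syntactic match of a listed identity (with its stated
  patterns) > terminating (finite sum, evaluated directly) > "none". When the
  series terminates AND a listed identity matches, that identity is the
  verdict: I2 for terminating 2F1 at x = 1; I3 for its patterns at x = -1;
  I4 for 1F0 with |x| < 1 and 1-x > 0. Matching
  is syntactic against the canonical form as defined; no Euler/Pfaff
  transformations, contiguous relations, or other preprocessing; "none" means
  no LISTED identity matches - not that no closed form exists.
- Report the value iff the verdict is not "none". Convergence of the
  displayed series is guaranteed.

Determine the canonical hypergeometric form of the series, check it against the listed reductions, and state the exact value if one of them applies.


Classification (C = -\frac{5}{12}): 2F1 with upper {-\frac{3}{2}, \frac{1}{2}}, lower {\frac{9}{2}}, argument x = 1. Verdict: Gauss's theorem I1 (half-integer case) matches (x = 1; upper {-\frac{3}{2}, \frac{1}{2}} half-integers, c = \frac{9}{2} in the evaluable pattern). Hence: \left(-\frac{3675}{32768}\right) \cdot \pi.

First insight: with t_0 = -\frac{5}{12}, roots of the ratio polynomials (prefactor -5/12) are the negated parameters.
Term ratio: r(k) = 1 * (k-\frac{3}{2}) (k+\frac{1}{2}) / [(k+\frac{9}{2}) (k+1)] ; factor over Q: parameters, x = 1, and C = -\frac{5}{12}.


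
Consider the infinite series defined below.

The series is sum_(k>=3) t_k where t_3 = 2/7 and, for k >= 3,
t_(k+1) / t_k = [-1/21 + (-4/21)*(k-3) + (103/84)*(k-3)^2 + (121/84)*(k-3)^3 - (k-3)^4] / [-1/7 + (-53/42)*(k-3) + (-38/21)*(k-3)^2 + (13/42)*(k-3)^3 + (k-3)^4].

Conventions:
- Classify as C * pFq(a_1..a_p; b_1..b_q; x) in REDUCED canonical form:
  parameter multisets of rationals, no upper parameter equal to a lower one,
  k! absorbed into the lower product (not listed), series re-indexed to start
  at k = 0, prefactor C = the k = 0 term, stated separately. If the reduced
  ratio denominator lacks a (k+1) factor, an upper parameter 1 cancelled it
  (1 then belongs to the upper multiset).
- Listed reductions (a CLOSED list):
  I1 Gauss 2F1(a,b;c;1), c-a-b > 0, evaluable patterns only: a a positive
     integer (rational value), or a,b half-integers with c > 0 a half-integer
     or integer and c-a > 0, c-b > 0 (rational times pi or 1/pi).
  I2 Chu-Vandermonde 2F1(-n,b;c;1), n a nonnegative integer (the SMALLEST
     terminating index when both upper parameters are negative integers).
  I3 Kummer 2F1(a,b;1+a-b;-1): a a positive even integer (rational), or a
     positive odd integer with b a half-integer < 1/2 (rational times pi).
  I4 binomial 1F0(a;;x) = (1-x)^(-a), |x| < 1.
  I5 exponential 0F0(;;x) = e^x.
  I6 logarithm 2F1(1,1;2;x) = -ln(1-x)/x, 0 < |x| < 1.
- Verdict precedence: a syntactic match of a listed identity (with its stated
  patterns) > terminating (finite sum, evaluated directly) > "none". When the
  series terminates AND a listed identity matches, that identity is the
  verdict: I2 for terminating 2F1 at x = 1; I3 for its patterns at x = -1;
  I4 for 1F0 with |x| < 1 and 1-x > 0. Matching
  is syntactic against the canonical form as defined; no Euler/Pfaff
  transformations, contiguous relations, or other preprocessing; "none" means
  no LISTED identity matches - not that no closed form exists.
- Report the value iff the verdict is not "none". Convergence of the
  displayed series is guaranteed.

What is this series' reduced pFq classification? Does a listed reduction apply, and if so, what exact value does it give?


With C = 2/7: the canonical form is 2F1(-2, -1/4; -3/2; -1). Verdict: terminating - upper -2 stops the sum at k = 2; the 3 terms are added exactly. Sum: 13/42.

Key step: x = (-1) and the parameter 1/7 appears in both the upper and lower lists and cancels (alongside the other common factor).
Term ratio: r(k) = (-1) * (k-2) (k-1/4) / [(k-3/2) (k+1)] - rational in k. x = (-1); t_0 = 2/7; negate the roots.


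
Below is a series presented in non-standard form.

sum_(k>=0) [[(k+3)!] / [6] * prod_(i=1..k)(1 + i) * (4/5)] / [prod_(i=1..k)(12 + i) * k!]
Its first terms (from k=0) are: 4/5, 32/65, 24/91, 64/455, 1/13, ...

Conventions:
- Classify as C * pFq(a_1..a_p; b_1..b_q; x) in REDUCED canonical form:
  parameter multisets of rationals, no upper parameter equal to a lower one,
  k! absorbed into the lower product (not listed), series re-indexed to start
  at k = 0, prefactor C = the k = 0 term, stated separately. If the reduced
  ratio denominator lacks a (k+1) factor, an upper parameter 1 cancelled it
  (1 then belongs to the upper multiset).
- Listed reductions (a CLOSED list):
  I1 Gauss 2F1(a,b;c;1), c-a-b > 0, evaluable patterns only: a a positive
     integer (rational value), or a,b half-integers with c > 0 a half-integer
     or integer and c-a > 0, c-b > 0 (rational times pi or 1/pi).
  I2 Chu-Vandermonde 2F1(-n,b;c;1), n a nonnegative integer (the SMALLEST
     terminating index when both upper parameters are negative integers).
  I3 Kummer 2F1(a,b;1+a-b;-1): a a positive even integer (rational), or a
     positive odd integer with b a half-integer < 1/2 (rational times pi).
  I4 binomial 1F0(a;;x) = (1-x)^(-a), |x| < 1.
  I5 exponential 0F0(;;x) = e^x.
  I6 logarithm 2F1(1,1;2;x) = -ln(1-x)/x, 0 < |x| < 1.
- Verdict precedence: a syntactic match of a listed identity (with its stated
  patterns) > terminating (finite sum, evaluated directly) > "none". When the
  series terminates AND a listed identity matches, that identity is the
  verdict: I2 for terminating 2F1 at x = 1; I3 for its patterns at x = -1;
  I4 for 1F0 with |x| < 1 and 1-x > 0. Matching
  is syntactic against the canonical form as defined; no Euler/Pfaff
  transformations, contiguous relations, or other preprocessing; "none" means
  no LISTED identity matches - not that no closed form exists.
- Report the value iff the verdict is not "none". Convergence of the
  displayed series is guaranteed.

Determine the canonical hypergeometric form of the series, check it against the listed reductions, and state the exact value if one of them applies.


Prefactor 4/5, argument 1: 2F1 with upper {2, 4} over lower {13}. Verdict: the Gauss summation I1 applies (x = 1: the Gamma ratio telescopes since c-a-b = 7 > 0 and a = 2 in Z>0). Value: 66/35.

Key step: from the first term 4/5: the lower running product (prefactor 4/5) is a rising factorial.
Consecutive-term ratio: r(k) = 1 * (k+2) (k+4) / [(k+13) (k+1)] - rational; roots negated = parameters, x = 1, C = 4/5.


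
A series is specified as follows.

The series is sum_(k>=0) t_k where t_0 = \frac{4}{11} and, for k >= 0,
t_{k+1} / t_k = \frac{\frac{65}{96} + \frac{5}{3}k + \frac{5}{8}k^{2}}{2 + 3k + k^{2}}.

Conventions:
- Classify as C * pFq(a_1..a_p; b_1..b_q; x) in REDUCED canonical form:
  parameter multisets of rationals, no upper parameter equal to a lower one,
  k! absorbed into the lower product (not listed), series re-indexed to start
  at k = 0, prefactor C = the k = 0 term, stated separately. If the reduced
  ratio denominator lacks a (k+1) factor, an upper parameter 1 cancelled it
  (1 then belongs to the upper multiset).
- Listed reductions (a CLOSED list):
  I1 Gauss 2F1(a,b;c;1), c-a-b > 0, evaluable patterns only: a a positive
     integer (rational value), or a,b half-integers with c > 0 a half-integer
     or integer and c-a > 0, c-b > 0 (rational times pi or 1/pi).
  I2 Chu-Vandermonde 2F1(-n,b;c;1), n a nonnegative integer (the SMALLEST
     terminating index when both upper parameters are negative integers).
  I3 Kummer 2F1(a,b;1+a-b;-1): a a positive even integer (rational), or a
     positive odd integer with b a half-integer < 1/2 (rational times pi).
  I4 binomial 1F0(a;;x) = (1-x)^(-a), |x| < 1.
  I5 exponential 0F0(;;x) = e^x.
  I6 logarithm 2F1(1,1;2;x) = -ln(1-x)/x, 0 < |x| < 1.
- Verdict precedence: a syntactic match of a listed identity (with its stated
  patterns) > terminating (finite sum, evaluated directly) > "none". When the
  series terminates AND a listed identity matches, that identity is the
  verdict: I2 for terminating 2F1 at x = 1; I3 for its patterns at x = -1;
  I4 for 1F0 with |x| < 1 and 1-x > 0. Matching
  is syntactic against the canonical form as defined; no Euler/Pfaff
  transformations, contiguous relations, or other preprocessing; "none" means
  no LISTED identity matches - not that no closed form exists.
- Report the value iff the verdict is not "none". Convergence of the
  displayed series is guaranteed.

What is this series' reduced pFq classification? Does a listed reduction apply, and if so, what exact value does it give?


Reduced: x = \frac{5}{8}, 2F1, upper = {\frac{1}{2}, \frac{13}{6}}, lower = {2}, C = \frac{4}{11}. Verdict: none - this 2F1 at x = \frac{5}{8} matches no listed pattern, and upper {\frac{1}{2}, \frac{13}{6}} holds no stopper.

First insight: t_0 = \frac{4}{11} here, and the expanded ratio factors over Q; prefactor 4/11, roots give parameters.
Adjacent-term ratio: r(k) = \frac{5}{8} * (k+\frac{1}{2}) (k+\frac{13}{6}) / [(k+2) (k+1)] ; factor over Q: parameters, x = \frac{5}{8}, and C = \frac{4}{11}.


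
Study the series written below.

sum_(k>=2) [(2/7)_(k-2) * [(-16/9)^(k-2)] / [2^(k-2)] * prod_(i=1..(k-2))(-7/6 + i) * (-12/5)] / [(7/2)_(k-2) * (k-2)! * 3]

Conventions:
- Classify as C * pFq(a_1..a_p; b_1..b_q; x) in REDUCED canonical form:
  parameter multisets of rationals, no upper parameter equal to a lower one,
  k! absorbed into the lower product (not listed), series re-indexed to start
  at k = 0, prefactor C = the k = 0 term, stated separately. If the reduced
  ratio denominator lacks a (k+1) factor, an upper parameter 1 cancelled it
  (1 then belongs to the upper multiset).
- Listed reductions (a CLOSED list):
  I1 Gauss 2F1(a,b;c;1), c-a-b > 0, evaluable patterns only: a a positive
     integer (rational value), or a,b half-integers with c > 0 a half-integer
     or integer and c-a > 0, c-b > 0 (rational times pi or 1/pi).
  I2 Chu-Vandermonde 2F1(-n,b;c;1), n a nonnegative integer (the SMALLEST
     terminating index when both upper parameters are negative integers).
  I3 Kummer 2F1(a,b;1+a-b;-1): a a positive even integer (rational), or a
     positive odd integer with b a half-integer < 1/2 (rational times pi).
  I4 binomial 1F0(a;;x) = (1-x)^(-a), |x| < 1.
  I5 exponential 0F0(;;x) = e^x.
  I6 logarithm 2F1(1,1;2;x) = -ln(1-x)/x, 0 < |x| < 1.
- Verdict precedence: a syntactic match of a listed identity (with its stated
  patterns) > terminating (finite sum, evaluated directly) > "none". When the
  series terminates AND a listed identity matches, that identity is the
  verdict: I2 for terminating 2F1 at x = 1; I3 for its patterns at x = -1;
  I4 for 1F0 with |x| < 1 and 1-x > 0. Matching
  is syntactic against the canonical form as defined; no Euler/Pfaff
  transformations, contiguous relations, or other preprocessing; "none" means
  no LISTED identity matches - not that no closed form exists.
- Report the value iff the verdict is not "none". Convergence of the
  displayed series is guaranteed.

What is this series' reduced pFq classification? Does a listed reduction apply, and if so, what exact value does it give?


Canonical form: C = -4/5 times 2F1 with upper {-1/6, 2/7}, lower {7/2}, x = -8/9. Verdict: none (x = -8/9): each listed identity misses the multisets {-1/6, 2/7} ; {7/2}.

Structural cue: with t_0 = -4/5, the two k-th powers (prefactor -4/5) combine into one argument.
Ratio: r(k) = (-8/9) * (k-1/6) (k+2/7) / [(k+7/2) (k+1)] - rational in k. x = (-8/9); t_0 = -4/5; negate the roots.


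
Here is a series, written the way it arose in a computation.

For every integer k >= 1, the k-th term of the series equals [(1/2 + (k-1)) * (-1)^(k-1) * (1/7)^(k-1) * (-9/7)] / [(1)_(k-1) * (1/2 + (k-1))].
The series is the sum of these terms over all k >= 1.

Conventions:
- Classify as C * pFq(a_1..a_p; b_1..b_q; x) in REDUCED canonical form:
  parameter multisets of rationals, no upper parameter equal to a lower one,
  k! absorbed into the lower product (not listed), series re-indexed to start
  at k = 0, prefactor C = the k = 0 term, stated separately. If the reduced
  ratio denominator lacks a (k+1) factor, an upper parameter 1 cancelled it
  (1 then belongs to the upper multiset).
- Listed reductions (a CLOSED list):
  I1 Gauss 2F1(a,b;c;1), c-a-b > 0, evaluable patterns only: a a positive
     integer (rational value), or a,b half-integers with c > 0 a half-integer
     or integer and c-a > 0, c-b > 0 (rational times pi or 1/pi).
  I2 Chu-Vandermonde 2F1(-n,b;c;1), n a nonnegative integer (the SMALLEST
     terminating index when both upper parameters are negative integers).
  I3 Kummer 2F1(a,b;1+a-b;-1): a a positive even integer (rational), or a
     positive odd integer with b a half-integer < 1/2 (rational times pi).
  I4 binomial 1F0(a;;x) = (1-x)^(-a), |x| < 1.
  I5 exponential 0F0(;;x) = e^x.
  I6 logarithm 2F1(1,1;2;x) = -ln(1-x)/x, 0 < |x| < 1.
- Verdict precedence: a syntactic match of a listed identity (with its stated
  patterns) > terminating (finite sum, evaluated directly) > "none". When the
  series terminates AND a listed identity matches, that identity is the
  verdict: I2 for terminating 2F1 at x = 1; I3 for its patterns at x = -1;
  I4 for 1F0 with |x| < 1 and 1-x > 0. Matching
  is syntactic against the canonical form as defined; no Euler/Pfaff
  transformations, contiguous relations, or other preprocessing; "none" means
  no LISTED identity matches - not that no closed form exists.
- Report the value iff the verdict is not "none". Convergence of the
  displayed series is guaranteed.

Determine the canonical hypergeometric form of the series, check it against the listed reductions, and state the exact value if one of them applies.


Classification (C = -9/7): 0F0 with upper {-}, lower {-}, argument x = -1/7. Verdict: this is the I5 exponential reduction (the 0F0 exponential series at x = -1/7). Value: (-9/7) * e^(-1/7).

Structural cue: t_0 being -9/7, k + 1/2 divides numerator and denominator alike; prefactor -9/7 after cancelling.
Step ratio: r(k) = (-1/7) * 1 / [(k+1)] ; factor over Q: parameters, x = (-1/7), and C = -9/7.


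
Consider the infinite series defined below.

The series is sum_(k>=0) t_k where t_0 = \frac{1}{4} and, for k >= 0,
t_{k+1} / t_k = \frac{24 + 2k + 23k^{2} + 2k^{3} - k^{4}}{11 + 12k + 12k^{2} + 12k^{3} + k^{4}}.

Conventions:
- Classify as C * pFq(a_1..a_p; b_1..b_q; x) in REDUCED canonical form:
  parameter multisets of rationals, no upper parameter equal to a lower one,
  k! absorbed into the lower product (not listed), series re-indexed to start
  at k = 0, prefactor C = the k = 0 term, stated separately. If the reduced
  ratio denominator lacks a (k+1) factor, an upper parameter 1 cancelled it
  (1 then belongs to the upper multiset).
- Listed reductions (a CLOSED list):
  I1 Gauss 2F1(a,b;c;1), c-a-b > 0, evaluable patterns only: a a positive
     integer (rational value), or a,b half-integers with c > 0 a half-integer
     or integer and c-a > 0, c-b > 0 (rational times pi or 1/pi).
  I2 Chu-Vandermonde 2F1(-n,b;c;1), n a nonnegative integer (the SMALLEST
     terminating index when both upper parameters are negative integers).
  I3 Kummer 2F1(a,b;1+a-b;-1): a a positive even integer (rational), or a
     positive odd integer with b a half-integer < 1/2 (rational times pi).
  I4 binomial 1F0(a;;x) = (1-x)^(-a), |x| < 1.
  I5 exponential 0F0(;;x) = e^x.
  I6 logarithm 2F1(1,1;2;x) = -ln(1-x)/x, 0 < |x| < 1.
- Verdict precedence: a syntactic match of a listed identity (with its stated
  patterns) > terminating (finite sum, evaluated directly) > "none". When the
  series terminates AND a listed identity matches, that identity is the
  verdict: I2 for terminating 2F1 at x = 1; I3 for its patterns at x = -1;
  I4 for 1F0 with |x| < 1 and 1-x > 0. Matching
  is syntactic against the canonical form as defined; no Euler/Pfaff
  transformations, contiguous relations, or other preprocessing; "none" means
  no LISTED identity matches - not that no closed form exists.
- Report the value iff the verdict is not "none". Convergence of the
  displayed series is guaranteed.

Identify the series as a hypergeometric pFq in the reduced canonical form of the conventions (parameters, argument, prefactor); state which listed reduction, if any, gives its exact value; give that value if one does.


Classification (C = \frac{1}{4}): 2F1 with upper {-6, 4}, lower {11}, argument x = -1. Verdict: Kummer (I3) applies (x = -1; c = 11 equals 1+a-b for upper {-6, 4}: listed pattern). Value: \frac{15}{8}.

Structural cue: t_0 = \frac{1}{4} here, and cancel k^2 + 1 from the displayed ratio first; then C = 1/4, x = -1.
Term ratio: r(k) = -1 * (k-6) (k+4) / [(k+11) (k+1)] - rational in k, leading ratio -1; with t_0 = \frac{1}{4}, classification follows.


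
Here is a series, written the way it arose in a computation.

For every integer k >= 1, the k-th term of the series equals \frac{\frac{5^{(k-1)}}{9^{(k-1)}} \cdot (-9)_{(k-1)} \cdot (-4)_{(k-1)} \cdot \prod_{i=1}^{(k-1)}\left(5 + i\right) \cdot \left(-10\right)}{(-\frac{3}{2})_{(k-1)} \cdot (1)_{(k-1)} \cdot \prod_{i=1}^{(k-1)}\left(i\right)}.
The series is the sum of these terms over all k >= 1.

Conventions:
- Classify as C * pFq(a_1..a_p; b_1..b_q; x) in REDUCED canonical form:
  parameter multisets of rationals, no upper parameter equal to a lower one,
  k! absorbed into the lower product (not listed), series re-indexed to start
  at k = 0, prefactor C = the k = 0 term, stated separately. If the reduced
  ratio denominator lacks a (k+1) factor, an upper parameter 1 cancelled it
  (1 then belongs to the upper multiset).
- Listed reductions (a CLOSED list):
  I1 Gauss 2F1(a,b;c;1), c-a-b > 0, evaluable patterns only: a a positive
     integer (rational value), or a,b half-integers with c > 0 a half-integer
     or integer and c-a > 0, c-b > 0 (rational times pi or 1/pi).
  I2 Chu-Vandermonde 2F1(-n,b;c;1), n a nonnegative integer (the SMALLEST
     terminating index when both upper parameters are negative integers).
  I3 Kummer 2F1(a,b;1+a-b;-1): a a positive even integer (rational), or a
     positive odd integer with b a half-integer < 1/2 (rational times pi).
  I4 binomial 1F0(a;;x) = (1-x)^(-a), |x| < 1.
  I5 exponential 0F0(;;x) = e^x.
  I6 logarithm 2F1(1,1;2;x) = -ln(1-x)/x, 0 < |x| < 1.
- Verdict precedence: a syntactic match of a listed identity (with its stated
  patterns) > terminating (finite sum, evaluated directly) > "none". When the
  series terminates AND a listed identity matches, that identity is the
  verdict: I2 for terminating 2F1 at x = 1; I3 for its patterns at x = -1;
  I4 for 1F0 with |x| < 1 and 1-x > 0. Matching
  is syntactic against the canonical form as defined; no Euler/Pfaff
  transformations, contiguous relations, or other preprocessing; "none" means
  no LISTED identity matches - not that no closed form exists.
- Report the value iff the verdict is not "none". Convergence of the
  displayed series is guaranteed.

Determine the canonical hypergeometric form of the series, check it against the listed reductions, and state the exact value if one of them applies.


Reduced: x = \frac{5}{9}, 3F2, upper = {-9, -4, 6}, lower = {-\frac{3}{2}, 1}, C = -10. Verdict: terminating - no listed pattern fits, but -4 in the upper list cuts the series at k = 4; direct evaluation. Hence: -\frac{32346670}{27}.

First insight: with t_0 = -10, the running product (C = -10, x = 5/9) telescopes to a rising factorial.
Ratio: r(k) = \frac{5}{9} * (k-9) (k-4) (k+6) / [(k-\frac{3}{2}) (k+1) (k+1)] - rational in k, leading ratio \frac{5}{9}; with t_0 = -10, classification follows.


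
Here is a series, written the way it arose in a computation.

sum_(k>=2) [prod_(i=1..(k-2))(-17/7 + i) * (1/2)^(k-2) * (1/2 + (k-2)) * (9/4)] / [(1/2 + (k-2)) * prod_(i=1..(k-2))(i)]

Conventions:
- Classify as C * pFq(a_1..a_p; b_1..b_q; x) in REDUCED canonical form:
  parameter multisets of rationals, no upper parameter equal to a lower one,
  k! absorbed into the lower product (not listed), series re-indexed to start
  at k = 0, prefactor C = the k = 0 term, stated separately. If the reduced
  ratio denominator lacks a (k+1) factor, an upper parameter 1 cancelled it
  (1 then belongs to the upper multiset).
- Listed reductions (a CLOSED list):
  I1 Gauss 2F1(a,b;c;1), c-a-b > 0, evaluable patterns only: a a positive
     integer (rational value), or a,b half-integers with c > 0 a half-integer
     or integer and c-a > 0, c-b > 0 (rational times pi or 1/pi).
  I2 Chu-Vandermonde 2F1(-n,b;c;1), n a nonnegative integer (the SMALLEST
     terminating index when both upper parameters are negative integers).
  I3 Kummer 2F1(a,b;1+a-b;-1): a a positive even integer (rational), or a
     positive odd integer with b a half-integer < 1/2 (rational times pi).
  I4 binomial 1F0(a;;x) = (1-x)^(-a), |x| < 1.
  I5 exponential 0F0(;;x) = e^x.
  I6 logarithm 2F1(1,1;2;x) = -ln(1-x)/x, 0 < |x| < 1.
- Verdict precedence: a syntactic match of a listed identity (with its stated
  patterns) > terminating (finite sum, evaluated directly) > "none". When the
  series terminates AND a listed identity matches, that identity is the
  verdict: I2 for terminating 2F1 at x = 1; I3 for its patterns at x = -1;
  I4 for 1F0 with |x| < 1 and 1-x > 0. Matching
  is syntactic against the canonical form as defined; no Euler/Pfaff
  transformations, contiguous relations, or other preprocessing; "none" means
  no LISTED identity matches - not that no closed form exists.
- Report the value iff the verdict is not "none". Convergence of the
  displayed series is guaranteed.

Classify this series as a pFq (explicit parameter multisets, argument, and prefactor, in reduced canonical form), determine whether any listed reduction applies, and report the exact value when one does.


Classification (C = 9/4): 1F0 with upper {-10/7}, lower {-}, argument x = 1/2. Verdict: binomial (I4) applies (the 1F0 binomial series: exponent 10/7, x = 1/2). Sum: (9/4) * (1/2)^(10/7).

The tell: with t_0 = 9/4, k + 1/2 divides numerator and denominator alike; C = 9/4 after cancelling.
Adjacent-term ratio: r(k) = (1/2) * (k-10/7) / [(k+1)] - poly over poly, x = (1/2) from leading terms; C = 9/4 at k = 0.


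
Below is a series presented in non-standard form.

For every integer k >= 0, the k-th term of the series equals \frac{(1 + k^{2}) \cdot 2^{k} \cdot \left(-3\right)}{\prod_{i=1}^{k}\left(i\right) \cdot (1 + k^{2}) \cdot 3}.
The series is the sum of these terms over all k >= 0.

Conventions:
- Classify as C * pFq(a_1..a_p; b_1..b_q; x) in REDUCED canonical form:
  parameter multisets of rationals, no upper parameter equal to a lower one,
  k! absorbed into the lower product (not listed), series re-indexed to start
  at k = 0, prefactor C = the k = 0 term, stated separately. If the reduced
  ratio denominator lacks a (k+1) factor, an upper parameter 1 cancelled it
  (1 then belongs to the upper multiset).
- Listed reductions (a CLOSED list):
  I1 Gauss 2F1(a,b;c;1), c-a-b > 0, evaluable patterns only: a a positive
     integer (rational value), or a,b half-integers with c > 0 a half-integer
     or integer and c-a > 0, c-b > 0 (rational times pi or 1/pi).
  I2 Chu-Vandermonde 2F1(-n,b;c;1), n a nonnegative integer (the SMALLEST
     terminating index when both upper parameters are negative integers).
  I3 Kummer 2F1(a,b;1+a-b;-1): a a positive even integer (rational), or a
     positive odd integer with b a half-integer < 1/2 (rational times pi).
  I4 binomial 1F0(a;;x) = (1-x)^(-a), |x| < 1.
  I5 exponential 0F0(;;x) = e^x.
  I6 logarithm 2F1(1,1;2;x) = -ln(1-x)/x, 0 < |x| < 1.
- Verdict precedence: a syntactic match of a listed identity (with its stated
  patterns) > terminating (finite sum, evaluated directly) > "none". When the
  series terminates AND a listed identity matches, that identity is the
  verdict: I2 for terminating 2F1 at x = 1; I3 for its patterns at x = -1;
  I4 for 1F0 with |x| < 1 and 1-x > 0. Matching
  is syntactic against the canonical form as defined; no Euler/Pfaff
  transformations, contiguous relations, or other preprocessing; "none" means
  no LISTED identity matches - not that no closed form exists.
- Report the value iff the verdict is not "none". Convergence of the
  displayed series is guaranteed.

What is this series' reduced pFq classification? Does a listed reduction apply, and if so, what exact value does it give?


The series (x = 2) is 0F0: upper {-}, lower {-}, prefactor -1. Verdict: the I5 exponential reduction fires (the 0F0 exponential series at x = 2). Its exact value is \left(-1\right) \cdot e^{2}.

Structural cue: from the first term -1: k^2 + 1 divides numerator and denominator alike; C = -1 after cancelling.
Ratio: r(k) = 2 * 1 / [(k+1)] - rational in k, leading ratio 2; with t_0 = -1, classification follows.


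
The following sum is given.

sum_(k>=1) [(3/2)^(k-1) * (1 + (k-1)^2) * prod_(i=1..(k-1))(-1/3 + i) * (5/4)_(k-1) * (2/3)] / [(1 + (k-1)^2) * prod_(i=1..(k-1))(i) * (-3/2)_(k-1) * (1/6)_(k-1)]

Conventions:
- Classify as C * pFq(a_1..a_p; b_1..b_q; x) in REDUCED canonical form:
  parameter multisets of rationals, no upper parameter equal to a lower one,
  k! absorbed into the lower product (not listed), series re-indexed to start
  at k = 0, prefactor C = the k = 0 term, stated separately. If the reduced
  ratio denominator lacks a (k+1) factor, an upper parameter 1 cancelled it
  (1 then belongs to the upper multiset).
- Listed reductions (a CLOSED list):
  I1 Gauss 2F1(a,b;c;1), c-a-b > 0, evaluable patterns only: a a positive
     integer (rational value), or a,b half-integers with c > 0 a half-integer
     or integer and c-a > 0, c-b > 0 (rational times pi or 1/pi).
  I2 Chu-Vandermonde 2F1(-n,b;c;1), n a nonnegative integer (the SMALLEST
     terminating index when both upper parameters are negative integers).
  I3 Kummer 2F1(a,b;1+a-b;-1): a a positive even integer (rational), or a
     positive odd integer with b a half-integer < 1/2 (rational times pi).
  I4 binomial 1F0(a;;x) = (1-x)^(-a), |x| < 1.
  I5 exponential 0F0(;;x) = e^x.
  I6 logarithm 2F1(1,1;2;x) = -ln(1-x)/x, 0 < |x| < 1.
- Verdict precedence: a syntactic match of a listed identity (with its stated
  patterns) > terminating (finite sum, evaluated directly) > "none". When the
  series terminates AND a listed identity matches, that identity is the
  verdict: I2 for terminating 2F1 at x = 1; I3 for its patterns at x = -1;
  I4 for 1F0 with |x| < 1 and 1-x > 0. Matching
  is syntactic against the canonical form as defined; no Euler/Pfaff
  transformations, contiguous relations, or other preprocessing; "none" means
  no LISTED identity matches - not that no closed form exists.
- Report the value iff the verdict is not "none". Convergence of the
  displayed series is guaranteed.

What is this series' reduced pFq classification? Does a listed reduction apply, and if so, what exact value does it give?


The series (x = 3/2) is 2F2: upper {2/3, 5/4}, lower {-3/2, 1/6}, prefactor 2/3. Verdict: no listed reduction: x = 3/2 and upper {2/3, 5/4} fail every I1-I6 pattern.

Key step: with t_0 = 2/3, the product of the first k integers (C = 2/3) is k!.
Ratio: r(k) = (3/2) * (k+2/3) (k+5/4) / [(k-3/2) (k+1/6) (k+1)] - poly over poly, x = (3/2) from leading terms; C = 2/3 at k = 0.


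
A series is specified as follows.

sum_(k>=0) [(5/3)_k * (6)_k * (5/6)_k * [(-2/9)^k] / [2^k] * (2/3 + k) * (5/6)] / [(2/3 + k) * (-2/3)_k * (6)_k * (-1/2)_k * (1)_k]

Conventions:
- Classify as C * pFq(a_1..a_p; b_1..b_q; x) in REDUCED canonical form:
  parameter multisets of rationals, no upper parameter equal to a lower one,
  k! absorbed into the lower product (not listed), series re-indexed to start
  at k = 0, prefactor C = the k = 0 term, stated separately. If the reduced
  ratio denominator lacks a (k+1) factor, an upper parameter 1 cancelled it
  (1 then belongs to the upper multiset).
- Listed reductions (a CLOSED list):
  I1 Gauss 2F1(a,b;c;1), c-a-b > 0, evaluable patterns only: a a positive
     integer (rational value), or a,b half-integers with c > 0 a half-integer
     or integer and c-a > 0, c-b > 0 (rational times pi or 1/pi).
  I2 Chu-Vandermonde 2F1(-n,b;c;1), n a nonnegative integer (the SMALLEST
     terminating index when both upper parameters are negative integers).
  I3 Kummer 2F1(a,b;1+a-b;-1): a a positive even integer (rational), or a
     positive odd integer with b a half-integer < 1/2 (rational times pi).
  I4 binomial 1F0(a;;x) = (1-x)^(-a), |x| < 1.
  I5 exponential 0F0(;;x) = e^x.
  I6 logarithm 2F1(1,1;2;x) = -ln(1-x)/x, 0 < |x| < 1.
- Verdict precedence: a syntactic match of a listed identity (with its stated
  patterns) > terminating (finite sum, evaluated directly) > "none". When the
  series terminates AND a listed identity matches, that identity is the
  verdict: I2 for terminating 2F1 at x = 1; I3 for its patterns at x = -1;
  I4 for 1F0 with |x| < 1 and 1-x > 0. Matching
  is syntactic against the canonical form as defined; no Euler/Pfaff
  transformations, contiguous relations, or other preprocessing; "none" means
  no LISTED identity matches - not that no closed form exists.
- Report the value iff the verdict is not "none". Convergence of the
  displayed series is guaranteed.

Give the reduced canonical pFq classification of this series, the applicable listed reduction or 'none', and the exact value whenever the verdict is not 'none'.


Canonical form: C = 5/6 times 2F2 with upper {5/6, 5/3}, lower {-2/3, -1/2}, x = -1/9. Verdict: none - this 2F2 at x = -1/9 matches no listed pattern, and upper {5/6, 5/3} holds no stopper.

Structural cue: t_0 = 5/6 here, and the factor k + 2/3 cancels (top and bottom), leaving prefactor 5/6.
Step ratio: r(k) = (-1/9) * (k+5/6) (k+5/3) / [(k-2/3) (k-1/2) (k+1)] ; factor over Q: parameters, x = (-1/9), and C = 5/6.
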